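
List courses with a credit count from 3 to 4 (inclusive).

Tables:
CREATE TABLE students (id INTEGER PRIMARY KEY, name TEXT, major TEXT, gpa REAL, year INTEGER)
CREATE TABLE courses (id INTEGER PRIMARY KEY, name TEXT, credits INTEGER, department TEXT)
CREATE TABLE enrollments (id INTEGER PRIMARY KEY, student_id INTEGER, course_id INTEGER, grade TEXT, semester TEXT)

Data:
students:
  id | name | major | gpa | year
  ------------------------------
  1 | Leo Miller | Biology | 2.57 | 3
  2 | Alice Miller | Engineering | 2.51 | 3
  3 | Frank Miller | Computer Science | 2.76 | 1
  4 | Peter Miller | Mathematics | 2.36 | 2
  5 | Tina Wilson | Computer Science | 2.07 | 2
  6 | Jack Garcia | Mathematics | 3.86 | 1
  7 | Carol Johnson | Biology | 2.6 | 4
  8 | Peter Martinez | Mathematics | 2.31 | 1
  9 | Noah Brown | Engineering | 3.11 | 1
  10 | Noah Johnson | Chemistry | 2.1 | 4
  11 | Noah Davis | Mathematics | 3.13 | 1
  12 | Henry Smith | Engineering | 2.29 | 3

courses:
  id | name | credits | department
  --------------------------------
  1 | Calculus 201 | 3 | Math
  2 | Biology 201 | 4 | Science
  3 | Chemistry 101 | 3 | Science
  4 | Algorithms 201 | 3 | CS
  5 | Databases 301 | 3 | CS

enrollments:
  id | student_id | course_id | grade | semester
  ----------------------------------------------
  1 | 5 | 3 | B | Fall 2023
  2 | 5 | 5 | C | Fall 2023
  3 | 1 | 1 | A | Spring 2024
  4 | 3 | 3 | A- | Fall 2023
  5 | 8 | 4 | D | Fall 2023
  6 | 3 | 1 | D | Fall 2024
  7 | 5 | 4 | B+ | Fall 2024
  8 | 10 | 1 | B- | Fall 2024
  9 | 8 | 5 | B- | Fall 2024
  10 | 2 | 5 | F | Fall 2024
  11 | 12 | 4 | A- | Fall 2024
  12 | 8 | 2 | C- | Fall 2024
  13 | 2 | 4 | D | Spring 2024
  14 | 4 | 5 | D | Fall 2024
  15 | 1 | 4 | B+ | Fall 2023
SELECT name, credits FROM courses WHERE credits BETWEEN 3 AND 4

Execution result:
name | credits
Calculus 201 | 3
Biology 201 | 4
Chemistry 101 | 3
Algorithms 201 | 3
Databases 301 | 3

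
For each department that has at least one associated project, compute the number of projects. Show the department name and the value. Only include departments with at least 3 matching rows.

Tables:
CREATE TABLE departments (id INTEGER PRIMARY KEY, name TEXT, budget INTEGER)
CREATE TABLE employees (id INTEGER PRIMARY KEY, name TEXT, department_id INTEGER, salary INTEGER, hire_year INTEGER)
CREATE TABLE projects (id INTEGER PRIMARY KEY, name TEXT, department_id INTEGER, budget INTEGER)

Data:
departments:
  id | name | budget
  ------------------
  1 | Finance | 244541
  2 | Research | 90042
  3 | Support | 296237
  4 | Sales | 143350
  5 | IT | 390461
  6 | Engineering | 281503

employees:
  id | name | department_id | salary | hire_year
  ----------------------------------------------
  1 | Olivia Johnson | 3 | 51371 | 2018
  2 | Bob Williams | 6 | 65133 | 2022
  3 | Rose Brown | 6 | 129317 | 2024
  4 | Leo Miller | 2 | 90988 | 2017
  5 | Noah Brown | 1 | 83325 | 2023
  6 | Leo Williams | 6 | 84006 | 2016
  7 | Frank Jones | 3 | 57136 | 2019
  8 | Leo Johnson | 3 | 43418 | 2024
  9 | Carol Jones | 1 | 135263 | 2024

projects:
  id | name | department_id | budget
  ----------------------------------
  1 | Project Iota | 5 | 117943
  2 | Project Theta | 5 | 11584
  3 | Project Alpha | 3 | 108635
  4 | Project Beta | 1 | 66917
SELECT p.name, COUNT(*) AS n FROM projects c JOIN departments p ON c.department_id = p.id GROUP BY p.id, p.name HAVING COUNT(*) >= 3

Execution result:
(no rows)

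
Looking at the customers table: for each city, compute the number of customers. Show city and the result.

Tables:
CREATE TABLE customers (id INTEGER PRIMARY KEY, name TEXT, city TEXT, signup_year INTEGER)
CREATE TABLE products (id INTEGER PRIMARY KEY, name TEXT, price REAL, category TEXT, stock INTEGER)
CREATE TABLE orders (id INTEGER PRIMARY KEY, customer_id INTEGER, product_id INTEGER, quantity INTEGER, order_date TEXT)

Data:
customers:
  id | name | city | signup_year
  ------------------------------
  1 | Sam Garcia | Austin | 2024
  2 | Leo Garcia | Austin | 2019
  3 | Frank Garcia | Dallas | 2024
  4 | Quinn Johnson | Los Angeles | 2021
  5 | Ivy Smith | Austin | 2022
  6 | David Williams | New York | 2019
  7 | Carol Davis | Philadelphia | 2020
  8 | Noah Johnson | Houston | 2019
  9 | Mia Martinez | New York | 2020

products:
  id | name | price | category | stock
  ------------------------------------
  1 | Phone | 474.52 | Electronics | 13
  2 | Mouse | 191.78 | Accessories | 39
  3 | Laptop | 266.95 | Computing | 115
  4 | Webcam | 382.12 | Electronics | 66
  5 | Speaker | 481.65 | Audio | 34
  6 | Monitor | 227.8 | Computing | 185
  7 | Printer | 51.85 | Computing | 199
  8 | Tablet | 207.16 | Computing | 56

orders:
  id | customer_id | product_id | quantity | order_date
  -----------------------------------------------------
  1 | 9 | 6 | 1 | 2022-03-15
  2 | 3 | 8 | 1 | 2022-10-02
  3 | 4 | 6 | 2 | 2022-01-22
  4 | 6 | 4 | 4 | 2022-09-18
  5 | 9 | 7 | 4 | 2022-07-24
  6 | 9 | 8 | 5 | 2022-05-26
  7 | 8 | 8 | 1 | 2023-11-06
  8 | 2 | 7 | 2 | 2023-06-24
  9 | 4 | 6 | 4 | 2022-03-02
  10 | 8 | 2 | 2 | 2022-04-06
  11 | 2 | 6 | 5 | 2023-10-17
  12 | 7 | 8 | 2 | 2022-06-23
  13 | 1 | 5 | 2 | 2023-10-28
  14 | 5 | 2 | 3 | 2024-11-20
SELECT city, COUNT(*) AS n FROM customers GROUP BY city

Execution result:
city | n
Austin | 3
Dallas | 1
Houston | 1
Los Angeles | 1
New York | 2
Philadelphia | 1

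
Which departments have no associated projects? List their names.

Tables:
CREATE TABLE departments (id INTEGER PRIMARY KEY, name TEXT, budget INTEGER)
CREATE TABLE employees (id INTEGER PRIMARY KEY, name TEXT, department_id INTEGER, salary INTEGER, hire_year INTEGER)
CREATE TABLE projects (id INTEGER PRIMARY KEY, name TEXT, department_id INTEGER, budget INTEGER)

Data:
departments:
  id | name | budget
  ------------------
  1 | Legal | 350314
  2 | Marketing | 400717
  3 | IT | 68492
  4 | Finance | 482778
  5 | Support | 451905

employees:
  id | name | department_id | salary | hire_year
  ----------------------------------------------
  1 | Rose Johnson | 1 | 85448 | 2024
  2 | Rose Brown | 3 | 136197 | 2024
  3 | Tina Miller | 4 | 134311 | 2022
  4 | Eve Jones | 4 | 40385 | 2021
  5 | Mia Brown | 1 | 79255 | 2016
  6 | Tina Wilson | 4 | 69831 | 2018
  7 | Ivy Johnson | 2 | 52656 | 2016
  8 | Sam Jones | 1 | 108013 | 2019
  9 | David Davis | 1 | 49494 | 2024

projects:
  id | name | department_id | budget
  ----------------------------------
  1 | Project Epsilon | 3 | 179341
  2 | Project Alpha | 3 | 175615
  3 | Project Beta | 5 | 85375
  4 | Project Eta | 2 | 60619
SELECT p.name FROM departments p LEFT JOIN projects c ON c.department_id = p.id WHERE c.id IS NULL

Execution result:
name
Legal
Finance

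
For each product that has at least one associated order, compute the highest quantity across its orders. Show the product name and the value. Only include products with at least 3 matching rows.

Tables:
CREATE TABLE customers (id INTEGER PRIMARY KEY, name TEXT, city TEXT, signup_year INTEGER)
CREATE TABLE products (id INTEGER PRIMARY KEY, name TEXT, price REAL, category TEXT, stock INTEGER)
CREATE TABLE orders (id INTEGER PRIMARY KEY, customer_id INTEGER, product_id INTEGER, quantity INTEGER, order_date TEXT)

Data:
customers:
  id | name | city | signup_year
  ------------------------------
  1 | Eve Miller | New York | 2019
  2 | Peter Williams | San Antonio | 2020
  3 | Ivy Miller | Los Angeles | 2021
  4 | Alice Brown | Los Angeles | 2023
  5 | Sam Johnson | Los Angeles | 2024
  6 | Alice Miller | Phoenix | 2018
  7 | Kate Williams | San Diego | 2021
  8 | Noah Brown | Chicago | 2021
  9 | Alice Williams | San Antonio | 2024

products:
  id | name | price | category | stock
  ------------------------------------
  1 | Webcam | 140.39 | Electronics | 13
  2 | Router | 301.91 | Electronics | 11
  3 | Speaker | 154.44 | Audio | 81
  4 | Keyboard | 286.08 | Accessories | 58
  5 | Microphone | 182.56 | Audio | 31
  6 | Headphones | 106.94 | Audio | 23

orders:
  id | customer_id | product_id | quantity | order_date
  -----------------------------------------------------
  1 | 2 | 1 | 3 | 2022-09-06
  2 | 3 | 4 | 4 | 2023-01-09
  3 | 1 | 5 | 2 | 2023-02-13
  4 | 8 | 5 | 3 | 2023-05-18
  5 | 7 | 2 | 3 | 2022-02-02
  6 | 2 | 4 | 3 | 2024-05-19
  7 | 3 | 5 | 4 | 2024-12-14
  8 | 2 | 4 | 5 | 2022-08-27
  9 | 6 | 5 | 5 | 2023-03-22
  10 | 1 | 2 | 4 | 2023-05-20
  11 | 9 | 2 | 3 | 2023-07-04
SELECT p.name, MAX(c.quantity) AS max_quantity FROM orders c JOIN products p ON c.product_id = p.id GROUP BY p.id, p.name HAVING COUNT(*) >= 3

Execution result:
name | max_quantity
Router | 4
Keyboard | 5
Microphone | 5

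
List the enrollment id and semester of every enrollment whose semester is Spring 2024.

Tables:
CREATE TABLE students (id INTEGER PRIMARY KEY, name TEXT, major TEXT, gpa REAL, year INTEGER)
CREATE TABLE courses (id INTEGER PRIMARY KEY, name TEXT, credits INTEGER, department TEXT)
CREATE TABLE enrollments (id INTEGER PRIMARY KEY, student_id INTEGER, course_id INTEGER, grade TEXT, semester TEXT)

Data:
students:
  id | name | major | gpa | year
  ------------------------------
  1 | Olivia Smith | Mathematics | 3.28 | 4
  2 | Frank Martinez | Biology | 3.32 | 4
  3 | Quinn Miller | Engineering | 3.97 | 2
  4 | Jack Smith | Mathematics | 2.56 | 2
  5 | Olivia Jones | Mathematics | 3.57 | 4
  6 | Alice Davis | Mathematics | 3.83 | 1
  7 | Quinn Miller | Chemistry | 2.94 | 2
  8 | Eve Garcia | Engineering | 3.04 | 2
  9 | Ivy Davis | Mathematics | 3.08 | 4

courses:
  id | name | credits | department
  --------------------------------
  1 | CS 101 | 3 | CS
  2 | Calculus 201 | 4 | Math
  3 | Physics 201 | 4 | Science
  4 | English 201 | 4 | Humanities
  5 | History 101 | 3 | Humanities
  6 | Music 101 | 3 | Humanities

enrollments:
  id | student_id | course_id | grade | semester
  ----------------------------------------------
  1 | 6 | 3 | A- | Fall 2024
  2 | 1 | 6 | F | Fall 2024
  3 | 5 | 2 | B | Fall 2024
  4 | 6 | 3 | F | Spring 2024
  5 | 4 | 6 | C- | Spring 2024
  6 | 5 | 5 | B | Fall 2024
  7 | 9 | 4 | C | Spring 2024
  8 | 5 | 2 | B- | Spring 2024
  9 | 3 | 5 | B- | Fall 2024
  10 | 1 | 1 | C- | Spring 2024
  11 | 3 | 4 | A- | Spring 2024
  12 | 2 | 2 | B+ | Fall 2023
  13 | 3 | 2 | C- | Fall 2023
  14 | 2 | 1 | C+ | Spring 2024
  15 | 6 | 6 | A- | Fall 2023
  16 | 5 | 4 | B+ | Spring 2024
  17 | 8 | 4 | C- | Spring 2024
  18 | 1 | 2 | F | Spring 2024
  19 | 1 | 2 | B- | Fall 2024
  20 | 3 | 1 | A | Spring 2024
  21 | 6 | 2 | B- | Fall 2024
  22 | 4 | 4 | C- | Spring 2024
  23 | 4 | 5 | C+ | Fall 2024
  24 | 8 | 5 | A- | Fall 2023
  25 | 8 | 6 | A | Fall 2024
SELECT id, semester FROM enrollments WHERE semester = 'Spring 2024'

Execution result:
id | semester
4 | Spring 2024
5 | Spring 2024
7 | Spring 2024
8 | Spring 2024
10 | Spring 2024
11 | Spring 2024
14 | Spring 2024
16 | Spring 2024
17 | Spring 2024
18 | Spring 2024
20 | Spring 2024
22 | Spring 2024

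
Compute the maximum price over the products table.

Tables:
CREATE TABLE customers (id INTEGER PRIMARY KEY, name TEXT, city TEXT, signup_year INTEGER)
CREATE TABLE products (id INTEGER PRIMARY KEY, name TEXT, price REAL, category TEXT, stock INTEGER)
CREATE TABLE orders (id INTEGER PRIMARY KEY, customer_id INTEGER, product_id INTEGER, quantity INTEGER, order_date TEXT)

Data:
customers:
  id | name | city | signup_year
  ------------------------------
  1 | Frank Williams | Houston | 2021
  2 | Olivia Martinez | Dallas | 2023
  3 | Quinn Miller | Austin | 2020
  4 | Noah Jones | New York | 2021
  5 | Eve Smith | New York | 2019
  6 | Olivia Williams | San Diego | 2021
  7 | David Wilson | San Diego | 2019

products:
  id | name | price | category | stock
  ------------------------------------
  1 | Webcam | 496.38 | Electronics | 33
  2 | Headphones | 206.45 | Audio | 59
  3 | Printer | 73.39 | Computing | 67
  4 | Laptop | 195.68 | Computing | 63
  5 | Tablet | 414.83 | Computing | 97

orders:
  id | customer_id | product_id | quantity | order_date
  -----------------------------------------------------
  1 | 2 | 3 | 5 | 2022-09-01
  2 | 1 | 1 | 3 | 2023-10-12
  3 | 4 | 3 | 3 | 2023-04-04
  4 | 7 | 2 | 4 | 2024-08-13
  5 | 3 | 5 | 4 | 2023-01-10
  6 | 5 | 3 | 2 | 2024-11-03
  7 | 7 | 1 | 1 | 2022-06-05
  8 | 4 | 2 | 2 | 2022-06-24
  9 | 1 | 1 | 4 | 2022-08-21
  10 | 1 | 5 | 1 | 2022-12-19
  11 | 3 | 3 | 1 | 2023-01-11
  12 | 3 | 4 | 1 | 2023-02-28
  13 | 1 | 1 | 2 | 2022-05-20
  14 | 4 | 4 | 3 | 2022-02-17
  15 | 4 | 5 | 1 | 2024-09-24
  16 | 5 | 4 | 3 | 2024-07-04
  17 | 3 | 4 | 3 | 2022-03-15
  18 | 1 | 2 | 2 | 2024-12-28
SELECT MAX(price) FROM products

Execution result:
496.38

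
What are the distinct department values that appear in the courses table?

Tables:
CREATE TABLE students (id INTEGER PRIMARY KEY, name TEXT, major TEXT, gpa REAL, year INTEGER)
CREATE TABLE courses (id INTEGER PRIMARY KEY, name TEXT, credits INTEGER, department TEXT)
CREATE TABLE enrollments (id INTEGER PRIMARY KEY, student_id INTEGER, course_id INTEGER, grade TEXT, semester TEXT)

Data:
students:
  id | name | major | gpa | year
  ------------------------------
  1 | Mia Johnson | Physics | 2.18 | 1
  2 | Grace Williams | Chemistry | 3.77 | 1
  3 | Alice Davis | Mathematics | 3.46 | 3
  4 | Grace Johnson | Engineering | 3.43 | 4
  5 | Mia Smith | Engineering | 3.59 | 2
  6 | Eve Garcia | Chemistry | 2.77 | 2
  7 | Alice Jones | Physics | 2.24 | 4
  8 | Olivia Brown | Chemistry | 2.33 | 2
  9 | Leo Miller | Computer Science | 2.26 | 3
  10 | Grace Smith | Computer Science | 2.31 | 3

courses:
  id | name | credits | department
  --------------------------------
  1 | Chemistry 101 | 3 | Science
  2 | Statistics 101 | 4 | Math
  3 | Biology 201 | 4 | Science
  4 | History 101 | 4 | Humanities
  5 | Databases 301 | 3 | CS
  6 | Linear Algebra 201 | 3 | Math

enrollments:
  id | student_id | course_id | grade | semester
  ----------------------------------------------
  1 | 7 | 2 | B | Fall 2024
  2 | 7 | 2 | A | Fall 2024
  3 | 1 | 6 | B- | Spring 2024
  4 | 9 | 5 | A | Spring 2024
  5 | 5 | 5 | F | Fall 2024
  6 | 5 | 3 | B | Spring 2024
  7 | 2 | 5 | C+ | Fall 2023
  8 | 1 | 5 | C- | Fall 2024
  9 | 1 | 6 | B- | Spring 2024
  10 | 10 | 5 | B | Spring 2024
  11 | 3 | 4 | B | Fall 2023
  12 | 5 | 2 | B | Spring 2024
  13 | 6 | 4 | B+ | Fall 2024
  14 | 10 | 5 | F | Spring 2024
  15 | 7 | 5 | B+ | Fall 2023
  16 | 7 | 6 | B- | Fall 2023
SELECT DISTINCT department FROM courses

Execution result:
department
Science
Math
Humanities
CS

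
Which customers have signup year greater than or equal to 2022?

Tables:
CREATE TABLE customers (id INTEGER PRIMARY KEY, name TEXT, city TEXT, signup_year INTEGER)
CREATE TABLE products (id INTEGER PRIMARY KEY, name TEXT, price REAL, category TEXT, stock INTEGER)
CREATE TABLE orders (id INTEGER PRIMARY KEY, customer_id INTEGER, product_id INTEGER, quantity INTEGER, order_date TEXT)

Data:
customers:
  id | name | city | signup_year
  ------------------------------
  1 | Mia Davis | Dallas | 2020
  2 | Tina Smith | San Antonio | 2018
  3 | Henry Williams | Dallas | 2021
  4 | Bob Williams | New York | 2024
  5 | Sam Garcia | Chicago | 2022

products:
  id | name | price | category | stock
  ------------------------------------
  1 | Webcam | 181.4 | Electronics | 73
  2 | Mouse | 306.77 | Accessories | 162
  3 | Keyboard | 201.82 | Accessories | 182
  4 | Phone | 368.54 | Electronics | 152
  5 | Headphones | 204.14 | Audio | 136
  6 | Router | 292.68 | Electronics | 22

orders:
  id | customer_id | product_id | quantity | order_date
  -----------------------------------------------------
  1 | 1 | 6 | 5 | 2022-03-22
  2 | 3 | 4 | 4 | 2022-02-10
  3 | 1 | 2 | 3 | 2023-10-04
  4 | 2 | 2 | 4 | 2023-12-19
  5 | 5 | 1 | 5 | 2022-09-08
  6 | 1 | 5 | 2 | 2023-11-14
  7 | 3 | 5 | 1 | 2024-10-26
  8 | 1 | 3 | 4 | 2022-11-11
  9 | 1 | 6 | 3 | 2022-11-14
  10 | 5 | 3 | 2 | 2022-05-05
SELECT name, signup_year FROM customers WHERE signup_year >= 2022

Execution result:
name | signup_year
Bob Williams | 2024
Sam Garcia | 2022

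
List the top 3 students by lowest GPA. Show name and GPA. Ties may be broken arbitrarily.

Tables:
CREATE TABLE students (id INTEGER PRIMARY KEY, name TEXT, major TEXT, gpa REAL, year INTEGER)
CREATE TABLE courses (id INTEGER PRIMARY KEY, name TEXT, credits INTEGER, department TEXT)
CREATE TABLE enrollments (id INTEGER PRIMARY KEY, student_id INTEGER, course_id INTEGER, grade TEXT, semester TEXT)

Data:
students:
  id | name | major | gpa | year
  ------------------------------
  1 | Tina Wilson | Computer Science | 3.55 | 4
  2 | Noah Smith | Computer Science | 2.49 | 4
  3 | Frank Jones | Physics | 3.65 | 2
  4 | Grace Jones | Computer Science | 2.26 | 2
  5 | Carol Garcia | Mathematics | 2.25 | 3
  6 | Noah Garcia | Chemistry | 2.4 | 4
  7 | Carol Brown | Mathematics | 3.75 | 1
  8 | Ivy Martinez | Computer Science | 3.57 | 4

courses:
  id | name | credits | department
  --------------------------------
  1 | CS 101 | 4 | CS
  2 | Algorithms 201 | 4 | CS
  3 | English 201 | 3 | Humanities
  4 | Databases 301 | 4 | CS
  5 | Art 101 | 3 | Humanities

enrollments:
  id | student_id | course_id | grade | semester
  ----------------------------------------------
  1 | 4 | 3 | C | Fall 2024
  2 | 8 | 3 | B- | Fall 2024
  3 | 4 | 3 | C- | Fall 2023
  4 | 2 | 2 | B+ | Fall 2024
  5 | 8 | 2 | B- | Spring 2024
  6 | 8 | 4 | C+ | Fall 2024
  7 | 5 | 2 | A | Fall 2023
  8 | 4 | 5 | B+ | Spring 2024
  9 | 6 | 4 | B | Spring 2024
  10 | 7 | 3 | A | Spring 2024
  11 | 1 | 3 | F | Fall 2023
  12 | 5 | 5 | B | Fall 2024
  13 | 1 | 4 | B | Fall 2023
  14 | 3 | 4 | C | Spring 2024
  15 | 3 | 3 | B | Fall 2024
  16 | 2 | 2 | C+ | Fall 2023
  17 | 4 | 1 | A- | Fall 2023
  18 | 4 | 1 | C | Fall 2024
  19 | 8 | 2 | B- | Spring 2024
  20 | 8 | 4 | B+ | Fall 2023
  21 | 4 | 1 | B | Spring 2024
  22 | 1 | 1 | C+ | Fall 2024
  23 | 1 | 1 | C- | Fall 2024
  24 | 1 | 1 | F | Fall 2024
SELECT name, gpa FROM students ORDER BY gpa ASC LIMIT 3

Execution result:
name | gpa
Carol Garcia | 2.25
Grace Jones | 2.26
Noah Garcia | 2.40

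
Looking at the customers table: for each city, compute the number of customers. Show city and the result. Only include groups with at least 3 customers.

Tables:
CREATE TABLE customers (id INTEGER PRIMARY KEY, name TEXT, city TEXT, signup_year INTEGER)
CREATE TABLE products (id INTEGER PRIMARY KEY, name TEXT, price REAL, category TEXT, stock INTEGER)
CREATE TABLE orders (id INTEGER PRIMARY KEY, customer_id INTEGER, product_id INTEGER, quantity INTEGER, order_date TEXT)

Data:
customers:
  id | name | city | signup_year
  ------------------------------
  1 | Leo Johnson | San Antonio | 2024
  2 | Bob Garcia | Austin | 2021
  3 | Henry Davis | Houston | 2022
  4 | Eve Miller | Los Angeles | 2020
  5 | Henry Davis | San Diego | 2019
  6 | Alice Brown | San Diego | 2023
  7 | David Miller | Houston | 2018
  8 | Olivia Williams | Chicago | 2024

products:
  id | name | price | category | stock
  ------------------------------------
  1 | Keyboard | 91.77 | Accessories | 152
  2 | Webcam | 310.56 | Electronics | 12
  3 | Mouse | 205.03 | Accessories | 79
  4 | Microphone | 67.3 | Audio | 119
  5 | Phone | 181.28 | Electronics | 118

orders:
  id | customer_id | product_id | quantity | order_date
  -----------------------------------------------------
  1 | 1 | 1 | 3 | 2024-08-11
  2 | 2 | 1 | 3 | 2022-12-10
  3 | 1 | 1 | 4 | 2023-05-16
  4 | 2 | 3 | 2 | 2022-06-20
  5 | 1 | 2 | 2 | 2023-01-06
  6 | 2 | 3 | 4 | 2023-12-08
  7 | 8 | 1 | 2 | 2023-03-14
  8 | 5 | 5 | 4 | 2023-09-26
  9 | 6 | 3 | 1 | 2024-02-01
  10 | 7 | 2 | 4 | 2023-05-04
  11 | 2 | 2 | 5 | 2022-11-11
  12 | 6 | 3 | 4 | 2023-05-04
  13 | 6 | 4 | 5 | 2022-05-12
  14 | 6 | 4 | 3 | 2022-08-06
SELECT city, COUNT(*) AS n FROM customers GROUP BY city HAVING COUNT(*) >= 3

Execution result:
(no rows)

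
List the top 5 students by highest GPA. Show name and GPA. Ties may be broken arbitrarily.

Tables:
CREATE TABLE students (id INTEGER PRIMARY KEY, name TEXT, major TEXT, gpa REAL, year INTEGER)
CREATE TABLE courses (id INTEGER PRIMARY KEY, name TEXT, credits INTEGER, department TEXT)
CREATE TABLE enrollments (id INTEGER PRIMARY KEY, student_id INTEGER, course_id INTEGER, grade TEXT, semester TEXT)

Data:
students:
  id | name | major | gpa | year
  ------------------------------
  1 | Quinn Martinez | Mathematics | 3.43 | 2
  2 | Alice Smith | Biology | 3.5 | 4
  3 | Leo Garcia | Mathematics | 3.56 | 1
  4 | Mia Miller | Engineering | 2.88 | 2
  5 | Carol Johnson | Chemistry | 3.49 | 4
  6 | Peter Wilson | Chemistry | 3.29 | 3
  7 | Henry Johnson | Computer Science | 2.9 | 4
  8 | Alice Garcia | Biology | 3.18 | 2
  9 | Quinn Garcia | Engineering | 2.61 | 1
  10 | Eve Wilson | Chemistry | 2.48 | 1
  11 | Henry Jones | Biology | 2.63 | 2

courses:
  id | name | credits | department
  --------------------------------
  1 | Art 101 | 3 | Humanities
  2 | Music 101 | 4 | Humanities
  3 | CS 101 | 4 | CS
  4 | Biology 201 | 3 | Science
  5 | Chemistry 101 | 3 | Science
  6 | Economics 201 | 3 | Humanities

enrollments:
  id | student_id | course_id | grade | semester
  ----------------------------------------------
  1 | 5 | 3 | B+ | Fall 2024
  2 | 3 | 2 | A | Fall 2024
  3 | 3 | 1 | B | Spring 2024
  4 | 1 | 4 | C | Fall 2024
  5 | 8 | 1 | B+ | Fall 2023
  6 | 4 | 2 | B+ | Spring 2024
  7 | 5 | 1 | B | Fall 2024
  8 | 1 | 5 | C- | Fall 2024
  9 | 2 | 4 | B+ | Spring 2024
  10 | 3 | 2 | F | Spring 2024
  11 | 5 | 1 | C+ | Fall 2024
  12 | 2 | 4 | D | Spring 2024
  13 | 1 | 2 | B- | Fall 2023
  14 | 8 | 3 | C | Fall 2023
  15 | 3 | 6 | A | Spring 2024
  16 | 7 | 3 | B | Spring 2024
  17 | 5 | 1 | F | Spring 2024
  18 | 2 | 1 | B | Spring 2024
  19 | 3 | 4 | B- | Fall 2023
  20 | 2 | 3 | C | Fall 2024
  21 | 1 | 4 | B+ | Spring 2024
SELECT name, gpa FROM students ORDER BY gpa DESC LIMIT 5

Execution result:
name | gpa
Leo Garcia | 3.56
Alice Smith | 3.50
Carol Johnson | 3.49
Quinn Martinez | 3.43
Peter Wilson | 3.29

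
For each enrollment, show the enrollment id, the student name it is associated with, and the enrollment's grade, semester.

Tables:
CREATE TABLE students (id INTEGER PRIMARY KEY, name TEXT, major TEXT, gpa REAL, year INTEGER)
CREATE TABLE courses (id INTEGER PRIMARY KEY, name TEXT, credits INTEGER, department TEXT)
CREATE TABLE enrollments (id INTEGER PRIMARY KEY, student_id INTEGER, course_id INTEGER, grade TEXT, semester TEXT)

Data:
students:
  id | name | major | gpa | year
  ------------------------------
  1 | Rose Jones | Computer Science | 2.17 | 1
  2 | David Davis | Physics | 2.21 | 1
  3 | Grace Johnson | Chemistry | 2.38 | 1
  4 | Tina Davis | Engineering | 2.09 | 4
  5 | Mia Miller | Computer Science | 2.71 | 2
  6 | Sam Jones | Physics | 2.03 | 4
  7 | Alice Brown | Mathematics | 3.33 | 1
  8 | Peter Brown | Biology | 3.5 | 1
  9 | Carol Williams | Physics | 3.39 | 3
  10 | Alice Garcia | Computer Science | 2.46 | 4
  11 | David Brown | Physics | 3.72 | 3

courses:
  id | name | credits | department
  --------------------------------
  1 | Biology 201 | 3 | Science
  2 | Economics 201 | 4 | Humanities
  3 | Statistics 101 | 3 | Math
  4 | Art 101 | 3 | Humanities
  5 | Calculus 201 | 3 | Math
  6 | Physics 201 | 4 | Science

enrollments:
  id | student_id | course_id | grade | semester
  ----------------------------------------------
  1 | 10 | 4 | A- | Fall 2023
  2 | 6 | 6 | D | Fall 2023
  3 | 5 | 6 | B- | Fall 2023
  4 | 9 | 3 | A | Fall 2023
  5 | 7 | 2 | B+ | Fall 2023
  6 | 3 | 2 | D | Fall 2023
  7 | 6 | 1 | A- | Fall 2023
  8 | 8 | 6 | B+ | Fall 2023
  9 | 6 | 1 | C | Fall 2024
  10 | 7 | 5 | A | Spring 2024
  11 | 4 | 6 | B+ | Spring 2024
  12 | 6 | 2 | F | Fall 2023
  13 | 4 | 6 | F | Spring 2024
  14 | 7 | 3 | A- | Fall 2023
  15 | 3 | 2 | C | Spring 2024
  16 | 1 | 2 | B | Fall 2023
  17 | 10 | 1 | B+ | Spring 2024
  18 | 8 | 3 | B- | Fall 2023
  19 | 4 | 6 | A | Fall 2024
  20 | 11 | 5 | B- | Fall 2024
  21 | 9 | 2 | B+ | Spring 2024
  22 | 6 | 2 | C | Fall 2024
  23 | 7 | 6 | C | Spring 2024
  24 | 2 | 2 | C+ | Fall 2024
SELECT c.id, p.name AS student, c.grade, c.semester FROM enrollments c JOIN students p ON c.student_id = p.id

Execution result:
id | student | grade | semester
1 | Alice Garcia | A- | Fall 2023
2 | Sam Jones | D | Fall 2023
3 | Mia Miller | B- | Fall 2023
4 | Carol Williams | A | Fall 2023
5 | Alice Brown | B+ | Fall 2023
6 | Grace Johnson | D | Fall 2023
7 | Sam Jones | A- | Fall 2023
8 | Peter Brown | B+ | Fall 2023
9 | Sam Jones | C | Fall 2024
10 | Alice Brown | A | Spring 2024
11 | Tina Davis | B+ | Spring 2024
12 | Sam Jones | F | Fall 2023
13 | Tina Davis | F | Spring 2024
14 | Alice Brown | A- | Fall 2023
15 | Grace Johnson | C | Spring 2024
16 | Rose Jones | B | Fall 2023
17 | Alice Garcia | B+ | Spring 2024
18 | Peter Brown | B- | Fall 2023
19 | Tina Davis | A | Fall 2024
20 | David Brown | B- | Fall 2024
21 | Carol Williams | B+ | Spring 2024
22 | Sam Jones | C | Fall 2024
23 | Alice Brown | C | Spring 2024
24 | David Davis | C+ | Fall 2024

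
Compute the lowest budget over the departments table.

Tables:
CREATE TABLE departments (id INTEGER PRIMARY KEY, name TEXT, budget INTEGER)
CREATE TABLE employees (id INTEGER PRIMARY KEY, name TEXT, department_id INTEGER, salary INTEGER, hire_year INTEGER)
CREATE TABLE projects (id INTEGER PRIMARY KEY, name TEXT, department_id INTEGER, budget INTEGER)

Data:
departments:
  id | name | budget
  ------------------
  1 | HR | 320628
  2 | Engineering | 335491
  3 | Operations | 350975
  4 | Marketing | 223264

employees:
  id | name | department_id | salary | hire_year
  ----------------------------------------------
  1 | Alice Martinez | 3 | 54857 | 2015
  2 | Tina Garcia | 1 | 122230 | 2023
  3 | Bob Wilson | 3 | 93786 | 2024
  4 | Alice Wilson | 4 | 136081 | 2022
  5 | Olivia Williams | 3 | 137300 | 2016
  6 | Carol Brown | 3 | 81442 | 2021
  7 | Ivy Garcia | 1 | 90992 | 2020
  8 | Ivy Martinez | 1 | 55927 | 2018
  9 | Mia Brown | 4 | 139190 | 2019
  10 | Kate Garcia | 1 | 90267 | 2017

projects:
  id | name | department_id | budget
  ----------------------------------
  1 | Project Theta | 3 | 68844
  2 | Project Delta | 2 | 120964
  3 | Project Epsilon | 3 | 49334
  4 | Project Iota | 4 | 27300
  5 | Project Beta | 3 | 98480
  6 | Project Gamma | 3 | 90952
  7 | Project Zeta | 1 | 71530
SELECT MIN(budget) FROM departments

Execution result:
223264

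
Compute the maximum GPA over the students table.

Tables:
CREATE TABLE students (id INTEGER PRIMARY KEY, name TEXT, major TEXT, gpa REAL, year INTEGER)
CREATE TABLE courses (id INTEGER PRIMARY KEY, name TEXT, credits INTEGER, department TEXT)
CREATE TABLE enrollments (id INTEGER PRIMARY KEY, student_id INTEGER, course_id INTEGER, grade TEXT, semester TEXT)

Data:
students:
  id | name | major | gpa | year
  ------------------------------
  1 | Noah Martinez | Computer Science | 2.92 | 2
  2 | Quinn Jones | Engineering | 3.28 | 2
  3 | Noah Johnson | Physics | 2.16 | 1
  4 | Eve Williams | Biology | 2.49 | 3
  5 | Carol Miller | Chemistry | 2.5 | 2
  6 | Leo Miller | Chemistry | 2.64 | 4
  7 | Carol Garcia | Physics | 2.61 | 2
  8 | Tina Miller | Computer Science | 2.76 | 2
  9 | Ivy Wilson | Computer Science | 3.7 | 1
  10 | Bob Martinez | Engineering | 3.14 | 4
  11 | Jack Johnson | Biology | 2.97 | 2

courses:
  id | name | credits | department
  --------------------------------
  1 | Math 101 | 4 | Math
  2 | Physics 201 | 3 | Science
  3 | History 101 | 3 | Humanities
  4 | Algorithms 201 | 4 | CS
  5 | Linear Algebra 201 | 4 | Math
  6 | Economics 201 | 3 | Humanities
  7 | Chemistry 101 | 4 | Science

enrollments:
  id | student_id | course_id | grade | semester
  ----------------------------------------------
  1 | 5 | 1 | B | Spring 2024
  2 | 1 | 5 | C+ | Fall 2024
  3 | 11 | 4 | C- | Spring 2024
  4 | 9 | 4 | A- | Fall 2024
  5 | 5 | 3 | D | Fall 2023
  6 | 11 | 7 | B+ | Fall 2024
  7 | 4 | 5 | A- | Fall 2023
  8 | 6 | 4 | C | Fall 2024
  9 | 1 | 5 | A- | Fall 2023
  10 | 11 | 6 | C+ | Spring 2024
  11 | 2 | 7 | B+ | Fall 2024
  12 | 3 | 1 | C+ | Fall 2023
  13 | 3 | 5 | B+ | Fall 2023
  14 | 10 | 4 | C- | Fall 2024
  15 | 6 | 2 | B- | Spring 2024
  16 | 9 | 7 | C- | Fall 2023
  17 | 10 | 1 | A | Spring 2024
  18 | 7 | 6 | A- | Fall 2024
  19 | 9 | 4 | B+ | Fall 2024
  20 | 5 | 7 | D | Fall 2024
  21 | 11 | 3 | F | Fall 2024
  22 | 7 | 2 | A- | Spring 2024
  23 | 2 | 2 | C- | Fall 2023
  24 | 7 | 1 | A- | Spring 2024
SELECT MAX(gpa) FROM students

Execution result:
3.70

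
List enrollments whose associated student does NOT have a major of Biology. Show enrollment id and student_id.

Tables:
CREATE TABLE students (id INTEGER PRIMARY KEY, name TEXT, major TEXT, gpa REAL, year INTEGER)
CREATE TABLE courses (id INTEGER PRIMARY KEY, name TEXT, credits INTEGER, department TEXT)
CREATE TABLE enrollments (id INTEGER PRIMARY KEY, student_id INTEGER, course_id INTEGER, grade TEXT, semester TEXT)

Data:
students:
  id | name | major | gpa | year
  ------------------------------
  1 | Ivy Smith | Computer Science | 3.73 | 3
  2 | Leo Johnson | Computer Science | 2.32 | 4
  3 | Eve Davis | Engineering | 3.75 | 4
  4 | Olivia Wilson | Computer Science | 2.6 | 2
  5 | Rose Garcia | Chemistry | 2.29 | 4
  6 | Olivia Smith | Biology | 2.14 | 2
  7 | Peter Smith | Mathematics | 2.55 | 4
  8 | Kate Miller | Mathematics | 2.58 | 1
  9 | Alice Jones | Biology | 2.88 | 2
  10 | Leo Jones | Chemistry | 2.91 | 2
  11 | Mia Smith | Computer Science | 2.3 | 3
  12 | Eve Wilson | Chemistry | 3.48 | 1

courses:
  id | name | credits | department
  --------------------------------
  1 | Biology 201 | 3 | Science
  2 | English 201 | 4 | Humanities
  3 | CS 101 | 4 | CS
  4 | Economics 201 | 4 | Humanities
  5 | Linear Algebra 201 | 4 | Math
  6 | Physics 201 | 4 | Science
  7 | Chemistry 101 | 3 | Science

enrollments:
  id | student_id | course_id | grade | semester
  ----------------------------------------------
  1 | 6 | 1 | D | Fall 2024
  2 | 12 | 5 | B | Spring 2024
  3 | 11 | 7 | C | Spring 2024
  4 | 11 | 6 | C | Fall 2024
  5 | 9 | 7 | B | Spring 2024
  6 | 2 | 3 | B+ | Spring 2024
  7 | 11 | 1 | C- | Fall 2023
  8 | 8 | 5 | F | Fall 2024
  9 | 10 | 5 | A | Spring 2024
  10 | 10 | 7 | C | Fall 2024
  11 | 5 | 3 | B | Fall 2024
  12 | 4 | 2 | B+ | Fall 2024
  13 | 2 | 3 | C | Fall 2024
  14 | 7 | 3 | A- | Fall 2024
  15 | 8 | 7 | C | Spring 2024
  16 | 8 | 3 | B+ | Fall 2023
SELECT id, student_id FROM enrollments WHERE student_id NOT IN (SELECT id FROM students WHERE major = 'Biology')

Execution result:
id | student_id
2 | 12
3 | 11
4 | 11
6 | 2
7 | 11
8 | 8
9 | 10
10 | 10
11 | 5
12 | 4
13 | 2
14 | 7
15 | 8
16 | 8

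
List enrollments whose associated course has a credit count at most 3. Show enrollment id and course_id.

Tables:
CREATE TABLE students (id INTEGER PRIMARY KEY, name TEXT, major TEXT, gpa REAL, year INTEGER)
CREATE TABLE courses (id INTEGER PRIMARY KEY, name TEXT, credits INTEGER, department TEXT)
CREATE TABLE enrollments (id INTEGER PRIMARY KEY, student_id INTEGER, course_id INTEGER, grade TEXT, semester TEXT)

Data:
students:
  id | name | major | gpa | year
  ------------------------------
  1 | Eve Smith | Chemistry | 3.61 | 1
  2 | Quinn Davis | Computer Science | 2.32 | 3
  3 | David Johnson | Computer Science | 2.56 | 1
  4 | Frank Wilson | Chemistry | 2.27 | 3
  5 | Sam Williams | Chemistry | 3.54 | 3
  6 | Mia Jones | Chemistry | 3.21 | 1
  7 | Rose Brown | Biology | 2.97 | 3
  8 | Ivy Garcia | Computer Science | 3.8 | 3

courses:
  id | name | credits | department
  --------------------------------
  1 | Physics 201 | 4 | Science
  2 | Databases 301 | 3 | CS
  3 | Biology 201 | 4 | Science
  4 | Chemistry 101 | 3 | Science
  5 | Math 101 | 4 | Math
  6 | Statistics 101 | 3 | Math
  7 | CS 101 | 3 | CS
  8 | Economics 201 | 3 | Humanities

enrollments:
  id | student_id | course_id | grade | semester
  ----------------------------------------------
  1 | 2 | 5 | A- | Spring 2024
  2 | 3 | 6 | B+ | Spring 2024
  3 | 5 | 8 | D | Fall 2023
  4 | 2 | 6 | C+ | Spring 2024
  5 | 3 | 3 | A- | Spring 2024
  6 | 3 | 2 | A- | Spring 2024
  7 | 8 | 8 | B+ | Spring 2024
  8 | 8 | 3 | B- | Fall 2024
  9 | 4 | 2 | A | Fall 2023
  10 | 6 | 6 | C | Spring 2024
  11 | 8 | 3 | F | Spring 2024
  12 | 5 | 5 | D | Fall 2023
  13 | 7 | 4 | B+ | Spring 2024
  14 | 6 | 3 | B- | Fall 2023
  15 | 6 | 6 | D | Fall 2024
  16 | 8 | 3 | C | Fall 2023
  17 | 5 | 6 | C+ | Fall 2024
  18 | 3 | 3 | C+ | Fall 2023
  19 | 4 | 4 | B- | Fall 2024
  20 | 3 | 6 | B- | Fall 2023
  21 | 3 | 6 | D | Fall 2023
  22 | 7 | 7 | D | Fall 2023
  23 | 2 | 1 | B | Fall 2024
SELECT id, course_id FROM enrollments WHERE course_id IN (SELECT id FROM courses WHERE credits <= 3)

Execution result:
id | course_id
2 | 6
3 | 8
4 | 6
6 | 2
7 | 8
9 | 2
10 | 6
13 | 4
15 | 6
17 | 6
19 | 4
20 | 6
21 | 6
22 | 7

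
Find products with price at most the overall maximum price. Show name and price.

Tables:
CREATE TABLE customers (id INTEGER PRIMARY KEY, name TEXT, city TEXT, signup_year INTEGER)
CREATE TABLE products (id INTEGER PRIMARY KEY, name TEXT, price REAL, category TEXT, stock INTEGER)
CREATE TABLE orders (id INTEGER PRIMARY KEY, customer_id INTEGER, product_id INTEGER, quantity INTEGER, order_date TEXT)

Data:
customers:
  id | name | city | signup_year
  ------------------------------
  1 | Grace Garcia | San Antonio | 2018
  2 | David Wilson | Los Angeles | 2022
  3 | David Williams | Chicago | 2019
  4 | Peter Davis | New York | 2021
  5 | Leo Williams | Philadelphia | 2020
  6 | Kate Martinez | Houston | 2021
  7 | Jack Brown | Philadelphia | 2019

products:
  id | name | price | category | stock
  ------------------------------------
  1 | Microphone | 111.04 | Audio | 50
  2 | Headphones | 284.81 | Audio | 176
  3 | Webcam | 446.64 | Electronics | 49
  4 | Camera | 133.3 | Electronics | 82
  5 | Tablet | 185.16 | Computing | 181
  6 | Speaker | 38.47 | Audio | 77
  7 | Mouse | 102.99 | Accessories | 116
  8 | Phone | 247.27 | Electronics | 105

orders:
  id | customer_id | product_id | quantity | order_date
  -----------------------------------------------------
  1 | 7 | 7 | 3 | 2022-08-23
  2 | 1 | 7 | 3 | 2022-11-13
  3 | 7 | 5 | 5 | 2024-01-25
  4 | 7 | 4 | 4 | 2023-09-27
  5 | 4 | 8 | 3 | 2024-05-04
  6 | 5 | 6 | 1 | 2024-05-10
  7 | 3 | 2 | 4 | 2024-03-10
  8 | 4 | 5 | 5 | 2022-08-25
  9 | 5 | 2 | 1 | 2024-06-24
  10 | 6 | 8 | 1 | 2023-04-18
SELECT name, price FROM products WHERE price <= (SELECT MAX(price) FROM products)

Execution result:
name | price
Microphone | 111.04
Headphones | 284.81
Webcam | 446.64
Camera | 133.30
Tablet | 185.16
Speaker | 38.47
Mouse | 102.99
Phone | 247.27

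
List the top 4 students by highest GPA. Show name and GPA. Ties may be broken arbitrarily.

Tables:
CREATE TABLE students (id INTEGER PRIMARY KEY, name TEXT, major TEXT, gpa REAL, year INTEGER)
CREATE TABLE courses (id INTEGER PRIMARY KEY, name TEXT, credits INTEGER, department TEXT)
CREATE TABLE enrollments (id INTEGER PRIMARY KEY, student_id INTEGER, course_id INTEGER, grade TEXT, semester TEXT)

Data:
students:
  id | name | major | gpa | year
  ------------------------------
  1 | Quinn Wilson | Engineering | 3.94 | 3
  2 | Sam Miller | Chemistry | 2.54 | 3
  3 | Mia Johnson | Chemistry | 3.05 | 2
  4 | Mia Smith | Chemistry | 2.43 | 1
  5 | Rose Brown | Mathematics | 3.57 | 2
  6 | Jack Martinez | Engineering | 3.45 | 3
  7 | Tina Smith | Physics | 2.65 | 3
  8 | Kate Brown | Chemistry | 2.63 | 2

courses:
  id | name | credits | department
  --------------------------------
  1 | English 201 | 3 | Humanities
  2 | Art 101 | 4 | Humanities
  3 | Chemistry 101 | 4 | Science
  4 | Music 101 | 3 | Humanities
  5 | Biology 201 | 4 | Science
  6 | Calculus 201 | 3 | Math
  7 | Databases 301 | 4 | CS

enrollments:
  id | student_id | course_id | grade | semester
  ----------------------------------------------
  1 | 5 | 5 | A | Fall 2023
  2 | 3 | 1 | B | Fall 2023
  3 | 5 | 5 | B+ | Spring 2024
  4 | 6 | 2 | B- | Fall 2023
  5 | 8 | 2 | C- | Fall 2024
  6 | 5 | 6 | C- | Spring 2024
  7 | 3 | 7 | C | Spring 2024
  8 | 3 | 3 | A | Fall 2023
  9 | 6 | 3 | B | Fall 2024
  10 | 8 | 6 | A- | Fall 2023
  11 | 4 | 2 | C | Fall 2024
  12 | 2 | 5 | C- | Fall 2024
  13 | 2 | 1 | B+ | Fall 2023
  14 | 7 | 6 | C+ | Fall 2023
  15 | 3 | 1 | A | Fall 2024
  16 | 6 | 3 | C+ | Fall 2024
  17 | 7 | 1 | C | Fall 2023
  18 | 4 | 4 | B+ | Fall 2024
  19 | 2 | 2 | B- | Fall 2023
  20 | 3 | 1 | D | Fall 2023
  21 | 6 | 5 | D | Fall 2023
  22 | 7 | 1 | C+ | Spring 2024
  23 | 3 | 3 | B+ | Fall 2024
SELECT name, gpa FROM students ORDER BY gpa DESC LIMIT 4

Execution result:
name | gpa
Quinn Wilson | 3.94
Rose Brown | 3.57
Jack Martinez | 3.45
Mia Johnson | 3.05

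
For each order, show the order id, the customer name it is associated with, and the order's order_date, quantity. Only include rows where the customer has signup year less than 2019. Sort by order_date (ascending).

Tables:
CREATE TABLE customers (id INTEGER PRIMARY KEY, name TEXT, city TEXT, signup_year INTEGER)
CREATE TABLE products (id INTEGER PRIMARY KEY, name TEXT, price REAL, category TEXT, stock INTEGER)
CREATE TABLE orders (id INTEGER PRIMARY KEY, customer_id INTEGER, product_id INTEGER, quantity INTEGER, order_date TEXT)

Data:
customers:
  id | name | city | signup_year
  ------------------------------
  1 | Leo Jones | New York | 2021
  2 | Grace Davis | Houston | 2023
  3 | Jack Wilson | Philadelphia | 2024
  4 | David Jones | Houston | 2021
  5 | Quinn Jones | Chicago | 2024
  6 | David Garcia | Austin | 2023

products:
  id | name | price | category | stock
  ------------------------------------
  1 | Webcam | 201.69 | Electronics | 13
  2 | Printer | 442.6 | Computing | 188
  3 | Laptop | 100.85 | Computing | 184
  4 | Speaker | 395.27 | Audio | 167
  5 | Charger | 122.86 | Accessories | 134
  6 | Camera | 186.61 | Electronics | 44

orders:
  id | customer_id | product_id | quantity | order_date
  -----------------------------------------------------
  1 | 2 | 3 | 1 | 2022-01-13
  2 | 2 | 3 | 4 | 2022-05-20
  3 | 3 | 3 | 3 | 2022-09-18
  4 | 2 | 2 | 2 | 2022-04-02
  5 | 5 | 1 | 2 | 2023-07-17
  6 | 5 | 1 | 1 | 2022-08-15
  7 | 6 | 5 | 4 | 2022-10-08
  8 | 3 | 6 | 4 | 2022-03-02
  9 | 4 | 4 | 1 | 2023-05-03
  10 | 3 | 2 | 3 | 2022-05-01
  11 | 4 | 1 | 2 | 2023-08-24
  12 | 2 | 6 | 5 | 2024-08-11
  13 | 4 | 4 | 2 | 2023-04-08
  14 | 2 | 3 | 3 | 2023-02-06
SELECT c.id, p.name AS customer, c.order_date, c.quantity FROM orders c JOIN customers p ON c.customer_id = p.id WHERE p.signup_year < 2019 ORDER BY c.order_date ASC

Execution result:
(no rows)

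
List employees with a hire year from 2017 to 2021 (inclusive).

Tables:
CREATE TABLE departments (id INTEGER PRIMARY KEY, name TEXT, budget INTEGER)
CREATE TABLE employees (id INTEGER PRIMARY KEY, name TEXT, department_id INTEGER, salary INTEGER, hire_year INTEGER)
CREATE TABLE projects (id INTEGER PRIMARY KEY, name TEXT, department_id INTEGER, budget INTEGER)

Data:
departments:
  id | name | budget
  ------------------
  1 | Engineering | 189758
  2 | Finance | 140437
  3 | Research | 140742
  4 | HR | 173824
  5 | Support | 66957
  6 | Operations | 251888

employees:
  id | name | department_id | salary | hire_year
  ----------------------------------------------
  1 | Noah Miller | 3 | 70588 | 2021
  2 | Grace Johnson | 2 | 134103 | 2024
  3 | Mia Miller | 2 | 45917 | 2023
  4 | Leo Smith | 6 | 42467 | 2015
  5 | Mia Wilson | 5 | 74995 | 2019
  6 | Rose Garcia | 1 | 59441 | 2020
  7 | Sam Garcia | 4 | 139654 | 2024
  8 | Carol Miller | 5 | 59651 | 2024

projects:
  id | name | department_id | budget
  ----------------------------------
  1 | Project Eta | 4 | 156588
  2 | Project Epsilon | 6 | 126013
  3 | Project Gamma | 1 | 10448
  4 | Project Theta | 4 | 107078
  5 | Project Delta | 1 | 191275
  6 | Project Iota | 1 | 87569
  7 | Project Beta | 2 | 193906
SELECT name, hire_year FROM employees WHERE hire_year BETWEEN 2017 AND 2021

Execution result:
name | hire_year
Noah Miller | 2021
Mia Wilson | 2019
Rose Garcia | 2020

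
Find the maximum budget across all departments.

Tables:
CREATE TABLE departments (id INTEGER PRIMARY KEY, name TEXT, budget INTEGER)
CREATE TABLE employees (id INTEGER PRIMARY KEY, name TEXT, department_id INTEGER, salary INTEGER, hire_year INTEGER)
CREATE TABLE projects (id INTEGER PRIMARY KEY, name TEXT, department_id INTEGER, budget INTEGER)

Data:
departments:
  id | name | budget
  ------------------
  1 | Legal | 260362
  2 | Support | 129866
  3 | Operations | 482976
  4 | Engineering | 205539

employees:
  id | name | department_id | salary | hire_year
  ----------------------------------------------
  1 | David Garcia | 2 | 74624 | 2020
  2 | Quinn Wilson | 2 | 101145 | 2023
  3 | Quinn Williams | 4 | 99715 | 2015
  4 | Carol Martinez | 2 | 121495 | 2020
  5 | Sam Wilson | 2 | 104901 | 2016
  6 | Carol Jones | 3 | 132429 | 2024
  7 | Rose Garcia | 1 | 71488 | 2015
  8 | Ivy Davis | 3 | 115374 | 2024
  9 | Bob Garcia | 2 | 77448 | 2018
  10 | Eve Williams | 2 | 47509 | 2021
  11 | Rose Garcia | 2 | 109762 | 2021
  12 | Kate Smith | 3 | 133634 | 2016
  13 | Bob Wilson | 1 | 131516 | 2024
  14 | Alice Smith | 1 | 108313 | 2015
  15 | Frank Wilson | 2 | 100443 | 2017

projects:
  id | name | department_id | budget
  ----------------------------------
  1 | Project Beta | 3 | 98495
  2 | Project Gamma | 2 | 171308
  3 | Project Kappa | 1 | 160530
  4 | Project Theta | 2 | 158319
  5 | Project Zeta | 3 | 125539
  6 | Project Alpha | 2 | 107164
SELECT MAX(budget) FROM departments

Execution result:
482976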